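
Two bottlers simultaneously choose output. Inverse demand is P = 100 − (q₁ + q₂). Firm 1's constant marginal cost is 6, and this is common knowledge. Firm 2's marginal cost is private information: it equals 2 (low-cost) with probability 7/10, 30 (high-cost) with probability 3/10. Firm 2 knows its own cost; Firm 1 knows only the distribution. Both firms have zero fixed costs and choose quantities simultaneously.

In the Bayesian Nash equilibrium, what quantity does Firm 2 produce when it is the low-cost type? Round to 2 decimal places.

Each type of Firm 2 best-responds to q₁; Firm 1 best-responds to the expected q₂ over Firm 2's types.
Firm 2 with cost c maximizes (100 − (q₁+q₂) − c)·q₂, giving q₂(c) = (100 − c − q₁)/2.
E[c₂] = 7/10·2 + 3/10·30 = 10.4
Firm 1's FOC against E[q₂] yields q₁ = (100 − 2·6 + E[c₂])/3 = (100 − 12 + 10.4)/3 = 32.8.
q₂(low-cost) = (100 − 2 − 32.8)/2 = 32.6.

32.60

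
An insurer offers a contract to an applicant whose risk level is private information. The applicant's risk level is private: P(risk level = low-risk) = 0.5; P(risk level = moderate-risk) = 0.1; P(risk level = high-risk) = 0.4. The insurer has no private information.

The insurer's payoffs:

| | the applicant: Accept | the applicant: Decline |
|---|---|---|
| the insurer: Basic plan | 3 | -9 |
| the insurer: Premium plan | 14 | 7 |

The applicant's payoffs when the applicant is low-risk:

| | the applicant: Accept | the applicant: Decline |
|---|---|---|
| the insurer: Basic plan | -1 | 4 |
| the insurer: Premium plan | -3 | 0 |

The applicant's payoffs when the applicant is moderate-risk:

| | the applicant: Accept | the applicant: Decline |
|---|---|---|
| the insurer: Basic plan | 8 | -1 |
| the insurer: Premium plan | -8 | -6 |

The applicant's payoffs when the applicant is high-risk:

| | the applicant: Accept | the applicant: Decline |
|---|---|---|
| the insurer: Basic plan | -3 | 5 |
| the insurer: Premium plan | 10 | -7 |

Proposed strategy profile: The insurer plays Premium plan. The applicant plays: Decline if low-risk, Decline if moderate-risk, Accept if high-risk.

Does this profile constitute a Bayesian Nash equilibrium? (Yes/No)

The insurer plays Premium plan: E[Premium plan] = 0.5·(7) + 0.1·(7) + 0.4·(14) = 9.8; E[Basic plan] = -4.2. Best-responding. ✓
The applicant (risk level low-risk), facing Premium plan: Accept gives -3, Decline gives 0. Proposed Decline is best. ✓
The applicant (risk level moderate-risk), facing Premium plan: Accept gives -8, Decline gives -6. Proposed Decline is best. ✓
The applicant (risk level high-risk), facing Premium plan: Accept gives 10, Decline gives -7. Proposed Accept is best. ✓

Yes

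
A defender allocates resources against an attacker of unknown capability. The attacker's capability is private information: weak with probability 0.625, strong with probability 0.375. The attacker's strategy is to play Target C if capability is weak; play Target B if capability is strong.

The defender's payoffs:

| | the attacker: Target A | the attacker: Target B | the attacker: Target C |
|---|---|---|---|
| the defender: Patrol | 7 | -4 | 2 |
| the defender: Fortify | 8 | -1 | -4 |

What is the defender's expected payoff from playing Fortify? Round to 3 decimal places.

-2.875

Take the expectation over the attacker's capability, weighting each type's action by its prior probability.
E[Fortify] = 0.625·(-4) + 0.375·(-1) = (-2.5) + (-0.375) = -2.875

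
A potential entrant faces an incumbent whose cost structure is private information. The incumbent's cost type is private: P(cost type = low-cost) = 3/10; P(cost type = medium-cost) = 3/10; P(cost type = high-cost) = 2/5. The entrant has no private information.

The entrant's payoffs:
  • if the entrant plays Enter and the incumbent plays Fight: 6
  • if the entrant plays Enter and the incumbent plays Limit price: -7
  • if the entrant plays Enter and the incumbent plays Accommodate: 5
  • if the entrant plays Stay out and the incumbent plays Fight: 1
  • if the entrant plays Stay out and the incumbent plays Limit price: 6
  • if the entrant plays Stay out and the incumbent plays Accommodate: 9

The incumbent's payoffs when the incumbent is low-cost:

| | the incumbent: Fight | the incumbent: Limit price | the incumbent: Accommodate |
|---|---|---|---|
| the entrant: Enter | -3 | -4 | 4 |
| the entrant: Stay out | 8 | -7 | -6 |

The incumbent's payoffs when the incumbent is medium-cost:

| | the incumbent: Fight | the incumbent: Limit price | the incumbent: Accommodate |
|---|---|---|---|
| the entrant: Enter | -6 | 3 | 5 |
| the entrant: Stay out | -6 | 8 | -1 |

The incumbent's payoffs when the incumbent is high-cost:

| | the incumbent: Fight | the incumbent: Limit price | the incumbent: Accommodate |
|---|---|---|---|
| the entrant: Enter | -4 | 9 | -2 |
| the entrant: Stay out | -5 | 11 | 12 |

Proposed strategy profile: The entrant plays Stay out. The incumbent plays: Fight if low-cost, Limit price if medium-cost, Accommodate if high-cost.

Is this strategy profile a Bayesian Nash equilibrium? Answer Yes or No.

Yes

A profile is a BNE iff every type of every player is best-responding given beliefs about the other side.
The entrant plays Stay out: E[Stay out] = 3/10·(1) + 3/10·(6) + 2/5·(9) = 57/10; E[Enter] = 17/10. Best-responding. ✓
The incumbent (cost type low-cost), facing Stay out: Fight gives 8, Limit price gives -7, Accommodate gives -6. Proposed Fight is best. ✓
The incumbent (cost type medium-cost), facing Stay out: Fight gives -6, Limit price gives 8, Accommodate gives -1. Proposed Limit price is best. ✓
The incumbent (cost type high-cost), facing Stay out: Fight gives -5, Limit price gives 11, Accommodate gives 12. Proposed Accommodate is best. ✓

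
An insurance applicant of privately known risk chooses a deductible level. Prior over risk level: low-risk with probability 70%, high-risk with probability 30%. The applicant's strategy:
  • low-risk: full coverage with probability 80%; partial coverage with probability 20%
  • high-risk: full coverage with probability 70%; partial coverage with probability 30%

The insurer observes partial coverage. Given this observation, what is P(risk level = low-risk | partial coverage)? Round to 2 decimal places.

0.61

Apply Bayes' rule using the sender's strategy as the likelihood.
P(partial coverage) = 0.7·0.2 + 0.3·0.3 = 0.23
P(low-risk | partial coverage) = (0.7·0.2) / 0.23 = 0.14 / 0.23 = 0.608696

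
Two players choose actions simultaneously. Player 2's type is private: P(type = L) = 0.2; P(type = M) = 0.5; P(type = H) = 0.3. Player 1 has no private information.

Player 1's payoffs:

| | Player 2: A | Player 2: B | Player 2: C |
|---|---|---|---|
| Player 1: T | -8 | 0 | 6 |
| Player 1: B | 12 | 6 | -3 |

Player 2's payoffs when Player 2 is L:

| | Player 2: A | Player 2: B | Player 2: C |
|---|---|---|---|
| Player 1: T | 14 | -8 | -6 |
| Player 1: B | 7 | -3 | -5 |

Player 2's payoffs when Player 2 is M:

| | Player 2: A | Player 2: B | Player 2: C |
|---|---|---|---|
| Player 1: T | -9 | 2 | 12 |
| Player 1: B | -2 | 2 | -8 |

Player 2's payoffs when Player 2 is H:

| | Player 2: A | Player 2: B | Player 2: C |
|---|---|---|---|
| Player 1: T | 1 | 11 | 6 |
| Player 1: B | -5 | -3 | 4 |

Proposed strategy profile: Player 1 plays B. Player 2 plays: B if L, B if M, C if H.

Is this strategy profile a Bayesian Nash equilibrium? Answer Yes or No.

No

A profile is a BNE iff every type of every player is best-responding given beliefs about the other side.
Player 1 plays B: E[B] = 0.2·(6) + 0.5·(6) + 0.3·(-3) = 3.3; E[T] = 1.8. Best-responding. ✓
Player 2 (type L), facing B: A gives 7, B gives -3, C gives -5. Proposed B is not best — profitable deviation exists. ✗
Player 2 (type M), facing B: A gives -2, B gives 2, C gives -8. Proposed B is best. ✓
Player 2 (type H), facing B: A gives -5, B gives -3, C gives 4. Proposed C is best. ✓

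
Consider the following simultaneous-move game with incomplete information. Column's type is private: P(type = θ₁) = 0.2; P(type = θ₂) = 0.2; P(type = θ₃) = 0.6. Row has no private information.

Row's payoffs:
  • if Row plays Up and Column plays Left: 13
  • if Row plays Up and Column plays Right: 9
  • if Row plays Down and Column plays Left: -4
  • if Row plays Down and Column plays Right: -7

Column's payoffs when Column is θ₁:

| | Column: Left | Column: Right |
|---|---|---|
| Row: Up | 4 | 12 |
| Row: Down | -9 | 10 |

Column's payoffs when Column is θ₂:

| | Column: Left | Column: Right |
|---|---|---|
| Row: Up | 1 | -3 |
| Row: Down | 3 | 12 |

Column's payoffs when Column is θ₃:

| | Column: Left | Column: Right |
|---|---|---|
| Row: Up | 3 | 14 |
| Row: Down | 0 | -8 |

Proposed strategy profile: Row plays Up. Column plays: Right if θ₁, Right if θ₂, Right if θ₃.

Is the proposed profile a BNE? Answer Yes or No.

No

Row plays Up: E[Up] = 0.2·(9) + 0.2·(9) + 0.6·(9) = 9; E[Down] = -7. Best-responding. ✓
Column (type θ₁), facing Up: Left gives 4, Right gives 12. Proposed Right is best. ✓
Column (type θ₂), facing Up: Left gives 1, Right gives -3. Proposed Right is not best — profitable deviation exists. ✗
Column (type θ₃), facing Up: Left gives 3, Right gives 14. Proposed Right is best. ✓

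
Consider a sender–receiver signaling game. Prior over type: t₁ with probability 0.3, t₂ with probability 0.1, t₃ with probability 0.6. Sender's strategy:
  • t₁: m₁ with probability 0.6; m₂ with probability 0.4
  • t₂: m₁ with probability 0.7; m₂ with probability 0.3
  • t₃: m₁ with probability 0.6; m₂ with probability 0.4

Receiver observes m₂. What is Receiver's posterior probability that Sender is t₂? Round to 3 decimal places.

0.077

P(m₂) = 0.3·0.4 + 0.1·0.3 + 0.6·0.4 = 0.39
P(t₂ | m₂) = (0.1·0.3) / 0.39 = 0.03 / 0.39 = 0.0769231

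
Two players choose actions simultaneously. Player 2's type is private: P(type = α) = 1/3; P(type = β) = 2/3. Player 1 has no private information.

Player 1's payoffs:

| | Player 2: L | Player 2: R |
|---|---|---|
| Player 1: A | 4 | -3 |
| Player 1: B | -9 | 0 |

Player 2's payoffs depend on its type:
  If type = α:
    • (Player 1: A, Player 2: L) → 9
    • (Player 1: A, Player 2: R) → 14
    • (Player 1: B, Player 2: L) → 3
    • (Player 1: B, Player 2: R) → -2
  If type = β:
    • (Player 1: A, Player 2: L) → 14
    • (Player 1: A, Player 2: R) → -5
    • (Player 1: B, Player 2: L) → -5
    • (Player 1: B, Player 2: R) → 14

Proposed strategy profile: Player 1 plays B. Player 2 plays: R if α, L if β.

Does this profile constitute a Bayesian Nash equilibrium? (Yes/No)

Player 1 plays B: E[B] = 1/3·(0) + 2/3·(-9) = -6; E[A] = 5/3. Not best-responding. ✗
Player 2 (type α), facing B: L gives 3, R gives -2. Proposed R is not best — profitable deviation exists. ✗
Player 2 (type β), facing B: L gives -5, R gives 14. Proposed L is not best — profitable deviation exists. ✗

No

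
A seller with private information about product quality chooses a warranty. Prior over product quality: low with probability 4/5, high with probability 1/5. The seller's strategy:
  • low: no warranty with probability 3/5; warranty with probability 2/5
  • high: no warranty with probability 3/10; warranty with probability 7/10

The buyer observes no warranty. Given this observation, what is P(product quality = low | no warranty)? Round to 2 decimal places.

P(no warranty) = (4/5)·(3/5) + (1/5)·(3/10) = 27/50
P(low | no warranty) = ((4/5)·(3/5)) / (27/50) = (12/25) / (27/50) = 8/9

0.89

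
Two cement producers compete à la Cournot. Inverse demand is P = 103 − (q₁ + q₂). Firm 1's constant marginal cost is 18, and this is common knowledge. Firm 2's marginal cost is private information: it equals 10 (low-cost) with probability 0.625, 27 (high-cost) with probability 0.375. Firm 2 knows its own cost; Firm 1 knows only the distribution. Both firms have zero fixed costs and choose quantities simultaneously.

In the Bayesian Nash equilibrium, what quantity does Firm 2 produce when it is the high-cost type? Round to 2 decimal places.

Each type of Firm 2 best-responds to q₁; Firm 1 best-responds to the expected q₂ over Firm 2's types.
Firm 2 with cost c maximizes (103 − (q₁+q₂) − c)·q₂, giving q₂(c) = (103 − c − q₁)/2.
E[c₂] = 0.625·10 + 0.375·27 = 16.375
Firm 1's FOC against E[q₂] yields q₁ = (103 − 2·18 + E[c₂])/3 = (103 − 36 + 16.375)/3 = 27.7917.
q₂(high-cost) = (103 − 27 − 27.7917)/2 = 24.1042.

24.10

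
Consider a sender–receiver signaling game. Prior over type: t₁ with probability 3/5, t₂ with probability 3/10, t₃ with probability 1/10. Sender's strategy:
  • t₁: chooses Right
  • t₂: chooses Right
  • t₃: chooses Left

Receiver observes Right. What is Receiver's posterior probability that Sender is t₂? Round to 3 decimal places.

0.333

P(Right) = (3/5)·1 + (3/10)·1 + (1/10)·0 = 9/10
P(t₂ | Right) = ((3/10)·1) / (9/10) = (3/10) / (9/10) = 1/3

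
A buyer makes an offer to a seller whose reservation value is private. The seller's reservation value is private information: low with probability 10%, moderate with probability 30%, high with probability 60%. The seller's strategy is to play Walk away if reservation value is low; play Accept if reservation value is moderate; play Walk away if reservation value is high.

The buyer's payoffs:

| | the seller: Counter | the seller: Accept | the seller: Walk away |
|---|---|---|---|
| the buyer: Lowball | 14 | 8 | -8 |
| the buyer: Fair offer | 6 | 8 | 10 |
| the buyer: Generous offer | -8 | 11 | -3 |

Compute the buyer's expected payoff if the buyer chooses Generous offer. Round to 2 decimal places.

1.20

Take the expectation over the seller's reservation value, weighting each type's action by its prior probability.
E[Generous offer] = 0.1·(-3) + 0.3·11 + 0.6·(-3) = (-0.3) + 3.3 + (-1.8) = 1.2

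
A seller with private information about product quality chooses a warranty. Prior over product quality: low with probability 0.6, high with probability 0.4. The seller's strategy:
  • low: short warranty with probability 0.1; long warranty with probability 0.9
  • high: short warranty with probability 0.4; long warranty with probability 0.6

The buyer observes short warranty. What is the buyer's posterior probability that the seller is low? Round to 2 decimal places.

0.27

Apply Bayes' rule using the sender's strategy as the likelihood.
P(short warranty) = 0.6·0.1 + 0.4·0.4 = 0.22
P(low | short warranty) = (0.6·0.1) / 0.22 = 0.06 / 0.22 = 0.272727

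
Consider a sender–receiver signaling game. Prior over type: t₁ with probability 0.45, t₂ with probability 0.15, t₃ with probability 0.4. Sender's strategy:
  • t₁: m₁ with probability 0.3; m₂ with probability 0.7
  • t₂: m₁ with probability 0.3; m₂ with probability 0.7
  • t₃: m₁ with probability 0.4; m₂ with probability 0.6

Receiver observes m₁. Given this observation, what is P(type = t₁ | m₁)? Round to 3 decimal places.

Apply Bayes' rule using the sender's strategy as the likelihood.
P(m₁) = 0.45·0.3 + 0.15·0.3 + 0.4·0.4 = 0.34
P(t₁ | m₁) = (0.45·0.3) / 0.34 = 0.135 / 0.34 = 0.397059

0.397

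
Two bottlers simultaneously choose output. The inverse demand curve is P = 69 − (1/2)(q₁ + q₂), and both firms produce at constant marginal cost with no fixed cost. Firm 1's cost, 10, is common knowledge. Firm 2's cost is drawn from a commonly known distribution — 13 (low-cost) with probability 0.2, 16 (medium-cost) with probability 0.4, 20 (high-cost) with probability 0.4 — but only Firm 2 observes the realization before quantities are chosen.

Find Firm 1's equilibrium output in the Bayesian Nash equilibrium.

Each type of Firm 2 best-responds to q₁; Firm 1 best-responds to the expected q₂ over Firm 2's types.
Firm 2 with cost c maximizes (69 − (1/2)(q₁+q₂) − c)·q₂, giving q₂(c) = (69 − c − (1/2)q₁).
E[c₂] = 0.2·13 + 0.4·16 + 0.4·20 = 17
Firm 1's FOC against E[q₂] yields q₁ = (69 − 2·10 + E[c₂])/(3/2) = (69 − 20 + 17)/(3/2) = 44.

44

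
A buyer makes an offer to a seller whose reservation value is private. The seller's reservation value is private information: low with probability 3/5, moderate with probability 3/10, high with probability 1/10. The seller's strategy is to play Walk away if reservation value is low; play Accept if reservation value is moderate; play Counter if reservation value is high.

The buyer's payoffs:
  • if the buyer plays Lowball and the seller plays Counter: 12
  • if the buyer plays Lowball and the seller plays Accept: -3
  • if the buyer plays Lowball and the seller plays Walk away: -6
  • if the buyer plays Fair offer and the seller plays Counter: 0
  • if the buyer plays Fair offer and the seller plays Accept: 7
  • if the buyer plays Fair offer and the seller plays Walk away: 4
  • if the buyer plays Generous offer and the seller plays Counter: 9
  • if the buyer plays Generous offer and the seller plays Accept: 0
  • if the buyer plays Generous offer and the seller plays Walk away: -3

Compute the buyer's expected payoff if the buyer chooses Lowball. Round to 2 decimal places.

-3.30

E[Lowball] = 3/5·(-6) + 3/10·(-3) + 1/10·12 = (-18/5) + (-9/10) + 6/5 = -33/10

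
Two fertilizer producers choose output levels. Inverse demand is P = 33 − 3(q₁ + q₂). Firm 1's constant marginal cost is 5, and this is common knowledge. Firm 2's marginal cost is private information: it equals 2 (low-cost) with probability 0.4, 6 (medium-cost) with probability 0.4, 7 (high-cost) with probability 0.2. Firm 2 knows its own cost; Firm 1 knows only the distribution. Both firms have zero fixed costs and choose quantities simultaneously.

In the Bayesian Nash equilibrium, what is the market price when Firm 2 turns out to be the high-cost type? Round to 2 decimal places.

15.40

Firm 2 with cost c maximizes (33 − 3(q₁+q₂) − c)·q₂, giving q₂(c) = (33 − c − 3q₁)/6.
E[c₂] = 0.4·2 + 0.4·6 + 0.2·7 = 4.6
Firm 1's FOC against E[q₂] yields q₁ = (33 − 2·5 + E[c₂])/9 = (33 − 10 + 4.6)/9 = 3.06667.
q₂(high-cost) = 2.8, so P = 33 − 3·(3.06667 + 2.8) = 15.4.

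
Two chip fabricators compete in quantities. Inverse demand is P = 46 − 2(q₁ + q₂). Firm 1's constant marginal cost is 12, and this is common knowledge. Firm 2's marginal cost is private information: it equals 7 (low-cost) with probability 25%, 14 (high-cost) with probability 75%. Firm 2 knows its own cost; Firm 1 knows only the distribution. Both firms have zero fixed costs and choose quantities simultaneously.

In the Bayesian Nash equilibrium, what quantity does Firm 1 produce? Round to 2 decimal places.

5.71

Firm 2 with cost c maximizes (46 − 2(q₁+q₂) − c)·q₂, giving q₂(c) = (46 − c − 2q₁)/4.
E[c₂] = 0.25·7 + 0.75·14 = 12.25
Firm 1's FOC against E[q₂] yields q₁ = (46 − 2·12 + E[c₂])/6 = (46 − 24 + 12.25)/6 = 5.70833.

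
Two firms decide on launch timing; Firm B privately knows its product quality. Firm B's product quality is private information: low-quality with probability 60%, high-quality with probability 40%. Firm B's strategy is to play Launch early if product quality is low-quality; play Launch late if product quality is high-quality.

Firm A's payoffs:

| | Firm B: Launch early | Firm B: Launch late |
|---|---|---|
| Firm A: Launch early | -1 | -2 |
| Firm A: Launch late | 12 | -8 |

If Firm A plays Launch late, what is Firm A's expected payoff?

E[Launch late] = 0.6·12 + 0.4·(-8) = 7.2 + (-3.2) = 4

4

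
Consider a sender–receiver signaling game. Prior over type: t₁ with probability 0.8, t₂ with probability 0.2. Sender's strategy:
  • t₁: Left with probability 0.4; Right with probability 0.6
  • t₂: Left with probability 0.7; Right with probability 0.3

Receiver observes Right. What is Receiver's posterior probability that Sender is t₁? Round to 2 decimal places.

0.89

P(Right) = 0.8·0.6 + 0.2·0.3 = 0.54
P(t₁ | Right) = (0.8·0.6) / 0.54 = 0.48 / 0.54 = 0.888889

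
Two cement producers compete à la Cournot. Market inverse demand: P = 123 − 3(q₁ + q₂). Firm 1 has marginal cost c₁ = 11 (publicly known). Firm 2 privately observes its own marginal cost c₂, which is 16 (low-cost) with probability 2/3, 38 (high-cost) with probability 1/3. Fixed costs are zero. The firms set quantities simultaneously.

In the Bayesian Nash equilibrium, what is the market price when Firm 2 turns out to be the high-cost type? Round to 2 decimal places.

59.78

Type-c best response for Firm 2: q₂(c) = (123 − c)/6 − q₁/2.
Firm 1 maximizes expected profit; its first-order condition is 123 − 6q₁ − 3E[q₂] − 11 = 0.
Substituting E[q₂] and solving: E[c₂] = 23.3333, so q₁ = (123 − 2·11 + 23.3333)/9 = 13.8148.
q₂(high-cost) = 7.25926, so P = 123 − 3·(13.8148 + 7.25926) = 59.7778.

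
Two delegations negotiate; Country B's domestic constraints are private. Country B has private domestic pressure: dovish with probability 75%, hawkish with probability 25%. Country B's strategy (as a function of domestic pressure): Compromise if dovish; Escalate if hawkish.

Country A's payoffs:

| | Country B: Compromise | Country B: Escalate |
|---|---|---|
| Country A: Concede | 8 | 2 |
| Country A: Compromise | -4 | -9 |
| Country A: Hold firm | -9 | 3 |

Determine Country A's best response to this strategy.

E[Concede] = 0.75·(8) + 0.25·(2) = 6.5
E[Compromise] = 0.75·(-4) + 0.25·(-9) = -5.25
E[Hold firm] = 0.75·(-9) + 0.25·(3) = -6
Best response: Concede (6.5 is the largest).

Concede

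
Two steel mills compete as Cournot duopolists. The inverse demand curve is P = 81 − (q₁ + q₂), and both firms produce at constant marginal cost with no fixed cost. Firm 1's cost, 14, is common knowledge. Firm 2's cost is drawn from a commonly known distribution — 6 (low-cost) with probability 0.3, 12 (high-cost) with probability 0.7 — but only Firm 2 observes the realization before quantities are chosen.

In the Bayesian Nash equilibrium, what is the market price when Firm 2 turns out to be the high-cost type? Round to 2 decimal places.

35.97

Type-c best response for Firm 2: q₂(c) = (81 − c)/2 − q₁/2.
Firm 1 maximizes expected profit; its first-order condition is 81 − 2q₁ − E[q₂] − 14 = 0.
Substituting E[q₂] and solving: E[c₂] = 10.2, so q₁ = (81 − 2·14 + 10.2)/3 = 21.0667.
q₂(high-cost) = 23.9667, so P = 81 − (21.0667 + 23.9667) = 35.9667.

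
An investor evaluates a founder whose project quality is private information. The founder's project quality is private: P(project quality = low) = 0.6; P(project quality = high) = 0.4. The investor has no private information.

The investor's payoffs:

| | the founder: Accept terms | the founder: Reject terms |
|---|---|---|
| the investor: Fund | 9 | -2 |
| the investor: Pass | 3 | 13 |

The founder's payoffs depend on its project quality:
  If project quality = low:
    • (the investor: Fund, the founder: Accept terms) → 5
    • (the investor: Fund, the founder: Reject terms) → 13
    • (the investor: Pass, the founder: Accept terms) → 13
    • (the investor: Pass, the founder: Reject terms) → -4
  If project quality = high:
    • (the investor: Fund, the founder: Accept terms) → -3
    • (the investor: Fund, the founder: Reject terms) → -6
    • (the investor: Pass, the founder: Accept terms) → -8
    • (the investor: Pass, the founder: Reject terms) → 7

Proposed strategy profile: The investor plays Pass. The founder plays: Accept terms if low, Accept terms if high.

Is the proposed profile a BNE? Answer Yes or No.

No

The investor plays Pass: E[Pass] = 0.6·(3) + 0.4·(3) = 3; E[Fund] = 9. Not best-responding. ✗
The founder (project quality low), facing Pass: Accept terms gives 13, Reject terms gives -4. Proposed Accept terms is best. ✓
The founder (project quality high), facing Pass: Accept terms gives -8, Reject terms gives 7. Proposed Accept terms is not best — profitable deviation exists. ✗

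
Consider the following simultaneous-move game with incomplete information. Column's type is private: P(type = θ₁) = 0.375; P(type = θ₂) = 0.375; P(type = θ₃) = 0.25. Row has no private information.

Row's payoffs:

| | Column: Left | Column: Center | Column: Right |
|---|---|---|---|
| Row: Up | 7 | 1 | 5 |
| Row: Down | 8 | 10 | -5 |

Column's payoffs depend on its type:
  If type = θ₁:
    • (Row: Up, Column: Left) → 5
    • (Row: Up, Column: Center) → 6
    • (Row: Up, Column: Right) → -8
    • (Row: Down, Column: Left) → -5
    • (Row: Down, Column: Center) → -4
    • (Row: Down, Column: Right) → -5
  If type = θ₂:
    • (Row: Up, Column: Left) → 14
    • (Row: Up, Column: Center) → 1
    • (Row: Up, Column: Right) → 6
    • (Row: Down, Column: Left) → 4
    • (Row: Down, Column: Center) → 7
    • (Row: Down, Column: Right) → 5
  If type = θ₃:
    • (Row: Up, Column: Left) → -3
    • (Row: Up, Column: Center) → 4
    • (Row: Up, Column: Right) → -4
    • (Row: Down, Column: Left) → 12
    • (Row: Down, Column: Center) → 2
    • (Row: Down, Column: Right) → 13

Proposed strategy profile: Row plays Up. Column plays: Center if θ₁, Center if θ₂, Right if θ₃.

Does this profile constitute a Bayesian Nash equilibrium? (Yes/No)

No

Row plays Up: E[Up] = 0.375·(1) + 0.375·(1) + 0.25·(5) = 2; E[Down] = 6.25. Not best-responding. ✗
Column (type θ₁), facing Up: Left gives 5, Center gives 6, Right gives -8. Proposed Center is best. ✓
Column (type θ₂), facing Up: Left gives 14, Center gives 1, Right gives 6. Proposed Center is not best — profitable deviation exists. ✗
Column (type θ₃), facing Up: Left gives -3, Center gives 4, Right gives -4. Proposed Right is not best — profitable deviation exists. ✗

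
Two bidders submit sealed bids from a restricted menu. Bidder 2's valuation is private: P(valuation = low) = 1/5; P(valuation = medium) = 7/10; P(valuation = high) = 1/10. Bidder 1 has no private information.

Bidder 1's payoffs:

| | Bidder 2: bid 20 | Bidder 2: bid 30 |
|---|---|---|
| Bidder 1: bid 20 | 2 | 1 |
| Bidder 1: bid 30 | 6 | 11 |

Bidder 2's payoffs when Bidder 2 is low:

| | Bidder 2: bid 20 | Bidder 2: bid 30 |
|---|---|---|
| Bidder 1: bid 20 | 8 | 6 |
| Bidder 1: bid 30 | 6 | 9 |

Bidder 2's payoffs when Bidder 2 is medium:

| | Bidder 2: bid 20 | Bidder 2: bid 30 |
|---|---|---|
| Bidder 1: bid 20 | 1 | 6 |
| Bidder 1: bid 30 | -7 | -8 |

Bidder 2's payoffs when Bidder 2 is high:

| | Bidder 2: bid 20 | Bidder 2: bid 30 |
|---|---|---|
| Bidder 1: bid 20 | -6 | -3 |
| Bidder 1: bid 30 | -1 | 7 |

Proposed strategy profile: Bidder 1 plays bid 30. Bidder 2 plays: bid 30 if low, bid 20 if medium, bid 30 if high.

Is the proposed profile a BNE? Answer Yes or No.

Yes

Bidder 1 plays bid 30: E[bid 30] = 1/5·(11) + 7/10·(6) + 1/10·(11) = 15/2; E[bid 20] = 17/10. Best-responding. ✓
Bidder 2 (valuation low), facing bid 30: bid 20 gives 6, bid 30 gives 9. Proposed bid 30 is best. ✓
Bidder 2 (valuation medium), facing bid 30: bid 20 gives -7, bid 30 gives -8. Proposed bid 20 is best. ✓
Bidder 2 (valuation high), facing bid 30: bid 20 gives -1, bid 30 gives 7. Proposed bid 30 is best. ✓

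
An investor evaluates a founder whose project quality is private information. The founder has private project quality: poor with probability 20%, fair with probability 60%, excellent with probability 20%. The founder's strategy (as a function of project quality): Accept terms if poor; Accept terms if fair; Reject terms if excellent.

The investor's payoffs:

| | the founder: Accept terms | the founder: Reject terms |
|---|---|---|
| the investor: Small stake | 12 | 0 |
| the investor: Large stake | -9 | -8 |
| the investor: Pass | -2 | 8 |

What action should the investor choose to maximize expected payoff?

Small stake

E[Small stake] = 0.2·(12) + 0.6·(12) + 0.2·(0) = 9.6
E[Large stake] = 0.2·(-9) + 0.6·(-9) + 0.2·(-8) = -8.8
E[Pass] = 0.2·(-2) + 0.6·(-2) + 0.2·(8) = 0
Best response: Small stake (9.6 is the largest).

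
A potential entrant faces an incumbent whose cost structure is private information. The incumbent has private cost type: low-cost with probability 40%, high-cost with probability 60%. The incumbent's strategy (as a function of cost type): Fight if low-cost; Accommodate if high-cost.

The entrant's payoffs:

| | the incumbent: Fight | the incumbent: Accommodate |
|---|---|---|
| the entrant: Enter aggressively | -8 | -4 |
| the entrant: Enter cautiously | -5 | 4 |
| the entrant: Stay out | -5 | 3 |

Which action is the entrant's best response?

Enter cautiously

Compute the entrant's expected payoff for each action, taking the expectation over the incumbent's type.
E[Enter aggressively] = 0.4·(-8) + 0.6·(-4) = -5.6
E[Enter cautiously] = 0.4·(-5) + 0.6·(4) = 0.4
E[Stay out] = 0.4·(-5) + 0.6·(3) = -0.2
Best response: Enter cautiously (0.4 is the largest).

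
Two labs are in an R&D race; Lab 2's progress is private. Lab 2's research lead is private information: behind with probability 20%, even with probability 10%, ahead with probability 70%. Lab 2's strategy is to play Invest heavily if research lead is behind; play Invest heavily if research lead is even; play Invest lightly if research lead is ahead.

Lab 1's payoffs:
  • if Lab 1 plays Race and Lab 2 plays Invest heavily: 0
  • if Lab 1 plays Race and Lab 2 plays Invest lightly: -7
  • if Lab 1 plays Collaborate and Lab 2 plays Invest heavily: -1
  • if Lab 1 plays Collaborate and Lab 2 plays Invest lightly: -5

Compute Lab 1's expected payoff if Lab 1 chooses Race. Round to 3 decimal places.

-4.900

E[Race] = 0.2·0 + 0.1·0 + 0.7·(-7) = 0 + 0 + (-4.9) = -4.9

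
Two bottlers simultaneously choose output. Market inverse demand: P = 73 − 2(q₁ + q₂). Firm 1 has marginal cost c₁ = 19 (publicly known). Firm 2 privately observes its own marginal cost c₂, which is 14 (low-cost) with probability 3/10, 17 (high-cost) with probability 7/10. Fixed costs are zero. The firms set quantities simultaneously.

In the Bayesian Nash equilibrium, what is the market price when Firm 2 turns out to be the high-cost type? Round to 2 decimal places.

Firm 2 with cost c maximizes (73 − 2(q₁+q₂) − c)·q₂, giving q₂(c) = (73 − c − 2q₁)/4.
E[c₂] = 3/10·14 + 7/10·17 = 16.1
Firm 1's FOC against E[q₂] yields q₁ = (73 − 2·19 + E[c₂])/6 = (73 − 38 + 16.1)/6 = 8.51667.
q₂(high-cost) = 9.74167, so P = 73 − 2·(8.51667 + 9.74167) = 36.4833.

36.48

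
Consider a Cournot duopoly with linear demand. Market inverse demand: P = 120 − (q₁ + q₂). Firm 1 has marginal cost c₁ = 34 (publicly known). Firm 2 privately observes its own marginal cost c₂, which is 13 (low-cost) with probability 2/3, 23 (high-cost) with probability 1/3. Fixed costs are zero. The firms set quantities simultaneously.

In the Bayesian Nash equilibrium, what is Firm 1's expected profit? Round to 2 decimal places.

Firm 2 with cost c maximizes (120 − (q₁+q₂) − c)·q₂, giving q₂(c) = (120 − c − q₁)/2.
E[c₂] = 2/3·13 + 1/3·23 = 16.3333
Firm 1's FOC against E[q₂] yields q₁ = (120 − 2·34 + E[c₂])/3 = (120 − 68 + 16.3333)/3 = 22.7778.
E[P] = 120 − (q₁ + E[q₂]) = 56.7778; Firm 1's expected profit = (E[P] − 34)·q₁ = (56.7778 − 34)·22.7778 = 518.827.

518.83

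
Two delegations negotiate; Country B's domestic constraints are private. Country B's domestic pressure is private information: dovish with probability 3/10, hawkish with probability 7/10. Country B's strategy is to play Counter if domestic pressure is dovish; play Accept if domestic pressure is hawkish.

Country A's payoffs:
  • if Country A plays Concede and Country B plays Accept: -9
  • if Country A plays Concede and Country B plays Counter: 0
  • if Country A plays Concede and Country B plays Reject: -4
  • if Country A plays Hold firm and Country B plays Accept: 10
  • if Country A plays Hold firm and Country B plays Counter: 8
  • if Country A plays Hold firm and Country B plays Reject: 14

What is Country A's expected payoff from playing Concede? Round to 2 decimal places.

E[Concede] = 3/10·0 + 7/10·(-9) = 0 + (-63/10) = -63/10

-6.30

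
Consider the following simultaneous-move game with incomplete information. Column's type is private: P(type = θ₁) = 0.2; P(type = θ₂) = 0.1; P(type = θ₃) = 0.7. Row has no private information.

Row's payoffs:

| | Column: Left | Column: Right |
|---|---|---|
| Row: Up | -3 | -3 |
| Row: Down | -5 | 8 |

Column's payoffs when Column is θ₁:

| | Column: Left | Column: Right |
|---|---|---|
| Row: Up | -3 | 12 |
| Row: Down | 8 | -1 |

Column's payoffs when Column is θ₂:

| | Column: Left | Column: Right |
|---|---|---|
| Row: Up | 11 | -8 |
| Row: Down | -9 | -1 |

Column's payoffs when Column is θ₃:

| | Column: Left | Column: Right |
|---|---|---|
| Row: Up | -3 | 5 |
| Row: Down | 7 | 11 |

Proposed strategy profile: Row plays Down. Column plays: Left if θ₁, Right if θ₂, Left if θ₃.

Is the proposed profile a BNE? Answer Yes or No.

Row plays Down: E[Down] = 0.2·(-5) + 0.1·(8) + 0.7·(-5) = -3.7; E[Up] = -3. Not best-responding. ✗
Column (type θ₁), facing Down: Left gives 8, Right gives -1. Proposed Left is best. ✓
Column (type θ₂), facing Down: Left gives -9, Right gives -1. Proposed Right is best. ✓
Column (type θ₃), facing Down: Left gives 7, Right gives 11. Proposed Left is not best — profitable deviation exists. ✗

No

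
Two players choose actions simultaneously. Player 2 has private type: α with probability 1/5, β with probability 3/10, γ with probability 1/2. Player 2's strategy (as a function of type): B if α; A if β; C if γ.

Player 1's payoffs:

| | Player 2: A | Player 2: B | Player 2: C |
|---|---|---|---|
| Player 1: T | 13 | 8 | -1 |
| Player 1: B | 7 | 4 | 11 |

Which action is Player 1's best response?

E[T] = 1/5·(8) + 3/10·(13) + 1/2·(-1) = 5
E[B] = 1/5·(4) + 3/10·(7) + 1/2·(11) = 42/5
Best response: B (42/5 is the largest).

B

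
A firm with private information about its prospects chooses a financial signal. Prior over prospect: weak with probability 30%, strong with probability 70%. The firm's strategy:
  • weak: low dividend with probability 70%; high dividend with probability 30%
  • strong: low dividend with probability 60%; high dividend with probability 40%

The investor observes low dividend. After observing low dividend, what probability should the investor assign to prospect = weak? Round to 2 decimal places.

P(low dividend) = 0.3·0.7 + 0.7·0.6 = 0.63
P(weak | low dividend) = (0.3·0.7) / 0.63 = 0.21 / 0.63 = 0.333333

0.33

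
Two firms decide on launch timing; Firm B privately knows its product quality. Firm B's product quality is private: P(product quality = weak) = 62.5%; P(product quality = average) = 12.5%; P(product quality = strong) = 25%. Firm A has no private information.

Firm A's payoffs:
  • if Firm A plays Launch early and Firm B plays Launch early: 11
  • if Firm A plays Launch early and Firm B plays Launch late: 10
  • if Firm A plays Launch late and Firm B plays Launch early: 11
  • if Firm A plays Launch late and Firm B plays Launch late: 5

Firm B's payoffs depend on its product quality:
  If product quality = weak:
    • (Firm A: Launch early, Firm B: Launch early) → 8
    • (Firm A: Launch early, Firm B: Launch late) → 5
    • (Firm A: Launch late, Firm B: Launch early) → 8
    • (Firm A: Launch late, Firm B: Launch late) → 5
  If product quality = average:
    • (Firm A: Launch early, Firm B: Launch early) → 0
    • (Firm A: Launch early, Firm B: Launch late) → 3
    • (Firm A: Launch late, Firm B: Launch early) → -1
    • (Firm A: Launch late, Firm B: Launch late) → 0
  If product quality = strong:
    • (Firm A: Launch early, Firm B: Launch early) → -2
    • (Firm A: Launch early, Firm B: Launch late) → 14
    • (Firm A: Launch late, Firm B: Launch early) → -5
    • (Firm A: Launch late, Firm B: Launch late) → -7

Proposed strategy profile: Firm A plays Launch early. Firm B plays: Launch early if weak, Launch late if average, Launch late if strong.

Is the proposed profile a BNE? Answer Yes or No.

Firm A plays Launch early: E[Launch early] = 0.625·(11) + 0.125·(10) + 0.25·(10) = 10.625; E[Launch late] = 8.75. Best-responding. ✓
Firm B (product quality weak), facing Launch early: Launch early gives 8, Launch late gives 5. Proposed Launch early is best. ✓
Firm B (product quality average), facing Launch early: Launch early gives 0, Launch late gives 3. Proposed Launch late is best. ✓
Firm B (product quality strong), facing Launch early: Launch early gives -2, Launch late gives 14. Proposed Launch late is best. ✓

Yes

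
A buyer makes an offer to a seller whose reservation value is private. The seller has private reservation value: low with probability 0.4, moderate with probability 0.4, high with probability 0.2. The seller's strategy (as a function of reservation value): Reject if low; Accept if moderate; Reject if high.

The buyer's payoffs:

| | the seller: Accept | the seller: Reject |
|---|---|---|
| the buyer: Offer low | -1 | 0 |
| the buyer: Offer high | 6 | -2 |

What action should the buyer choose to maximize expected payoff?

Offer high

Compute the buyer's expected payoff for each action, taking the expectation over the seller's type.
E[Offer low] = 0.4·(0) + 0.4·(-1) + 0.2·(0) = -0.4
E[Offer high] = 0.4·(-2) + 0.4·(6) + 0.2·(-2) = 1.2
Best response: Offer high (1.2 is the largest).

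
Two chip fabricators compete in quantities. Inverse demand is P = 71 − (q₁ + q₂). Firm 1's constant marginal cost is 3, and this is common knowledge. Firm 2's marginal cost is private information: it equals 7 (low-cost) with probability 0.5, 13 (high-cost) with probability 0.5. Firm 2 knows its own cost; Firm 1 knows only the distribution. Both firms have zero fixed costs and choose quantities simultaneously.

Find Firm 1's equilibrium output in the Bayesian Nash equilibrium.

25

Firm 2 with cost c maximizes (71 − (q₁+q₂) − c)·q₂, giving q₂(c) = (71 − c − q₁)/2.
E[c₂] = 0.5·7 + 0.5·13 = 10
Firm 1's FOC against E[q₂] yields q₁ = (71 − 2·3 + E[c₂])/3 = (71 − 6 + 10)/3 = 25.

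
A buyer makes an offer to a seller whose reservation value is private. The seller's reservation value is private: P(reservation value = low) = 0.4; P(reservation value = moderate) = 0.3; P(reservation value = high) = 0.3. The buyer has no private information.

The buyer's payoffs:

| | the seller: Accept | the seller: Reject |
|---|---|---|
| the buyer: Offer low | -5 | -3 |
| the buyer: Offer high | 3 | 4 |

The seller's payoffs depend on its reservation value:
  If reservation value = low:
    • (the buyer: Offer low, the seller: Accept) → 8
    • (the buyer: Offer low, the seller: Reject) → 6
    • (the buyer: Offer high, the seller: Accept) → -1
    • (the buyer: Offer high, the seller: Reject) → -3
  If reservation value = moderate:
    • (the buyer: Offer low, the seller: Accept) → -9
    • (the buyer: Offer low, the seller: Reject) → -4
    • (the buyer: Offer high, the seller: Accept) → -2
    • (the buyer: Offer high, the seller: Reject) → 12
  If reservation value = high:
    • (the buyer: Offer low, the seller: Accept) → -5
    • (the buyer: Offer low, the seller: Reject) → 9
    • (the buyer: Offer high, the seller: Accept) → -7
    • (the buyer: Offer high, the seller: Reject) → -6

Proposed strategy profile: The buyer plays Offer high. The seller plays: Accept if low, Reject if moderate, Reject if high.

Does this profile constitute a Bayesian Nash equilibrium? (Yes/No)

A profile is a BNE iff every type of every player is best-responding given beliefs about the other side.
The buyer plays Offer high: E[Offer high] = 0.4·(3) + 0.3·(4) + 0.3·(4) = 3.6; E[Offer low] = -3.8. Best-responding. ✓
The seller (reservation value low), facing Offer high: Accept gives -1, Reject gives -3. Proposed Accept is best. ✓
The seller (reservation value moderate), facing Offer high: Accept gives -2, Reject gives 12. Proposed Reject is best. ✓
The seller (reservation value high), facing Offer high: Accept gives -7, Reject gives -6. Proposed Reject is best. ✓

Yes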